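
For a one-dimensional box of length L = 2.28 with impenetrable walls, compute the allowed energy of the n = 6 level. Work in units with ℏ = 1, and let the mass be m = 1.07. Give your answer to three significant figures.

Requiring ψ(0) = ψ(L) = 0 quantises k = nπ/L, hence E_n = ℏ²k²/2m = n²π²ℏ²/(2mL²).
E_6 = 6² × π² / (2 × 1.07 × 2.28²) = 31.94.

E = 31.9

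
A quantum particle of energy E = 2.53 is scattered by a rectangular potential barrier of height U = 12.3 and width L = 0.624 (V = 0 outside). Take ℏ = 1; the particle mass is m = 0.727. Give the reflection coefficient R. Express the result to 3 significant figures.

E < U: inside the barrier ψ ∝ e^{±κx} with κ = √(2m(U − E))/ℏ = 3.769.
κL = 2.352, sinh(κL) = 5.205.
The exact tunnelling result is T⁻¹ = 1 + U² sinh²(κL) / [4E(U − E)] = 42.46, so T = 0.0236.
R = 1 − T = 0.976.

R = 0.976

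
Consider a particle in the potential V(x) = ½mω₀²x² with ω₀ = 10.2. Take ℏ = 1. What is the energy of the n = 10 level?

E = 107

The oscillator eigenvalues are E_n = ℏω₀(n + ½), so E_10 = 10.2 × 10.5 = 107.1.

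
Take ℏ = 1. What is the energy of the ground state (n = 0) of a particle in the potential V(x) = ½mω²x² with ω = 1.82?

E = 0.910

The oscillator eigenvalues are E_n = ℏω(n + ½), so E_0 = 1.82 × 0.5 = 0.9100.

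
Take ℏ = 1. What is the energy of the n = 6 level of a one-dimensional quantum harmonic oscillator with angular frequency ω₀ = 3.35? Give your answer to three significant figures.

Using E_n = (n + ½)ℏω₀: E_6 = 6.5 × 3.35 = 21.78.

E = 21.8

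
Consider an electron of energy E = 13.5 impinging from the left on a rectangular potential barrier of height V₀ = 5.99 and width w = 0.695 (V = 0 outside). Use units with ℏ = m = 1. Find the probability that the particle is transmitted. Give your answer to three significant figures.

E > V₀: inside the barrier k₂ = √(2m(E − V₀))/ℏ = 3.876, k₂w = 2.694.
T = [1 + V₀² sin²(k₂w) / (4E(E − V₀))]⁻¹ = 1/1.017 = 0.984.

T = 0.984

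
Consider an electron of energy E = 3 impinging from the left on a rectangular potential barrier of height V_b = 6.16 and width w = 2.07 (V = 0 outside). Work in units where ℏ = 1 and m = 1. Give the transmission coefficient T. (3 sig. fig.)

Since E < V_b the interior solution is evanescent with decay constant κ = √(2m(V_b − E))/ℏ = 2.514.
κw = 5.204, sinh(κw) = 90.99.
The exact tunnelling result is T⁻¹ = 1 + V_b² sinh²(κw) / [4E(V_b − E)] = 8285, so T = 0.000121.

T = 0.000121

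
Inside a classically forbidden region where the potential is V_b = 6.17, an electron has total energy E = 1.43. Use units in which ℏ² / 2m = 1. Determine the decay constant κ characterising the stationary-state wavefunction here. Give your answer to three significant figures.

κ = 2.18

Since E < V_b the TISE in this region is ψ'' = κ²ψ with κ = √(2m(V_b − E))/ℏ.
κ = √(2 × 0.5 × 4.74) = 2.177.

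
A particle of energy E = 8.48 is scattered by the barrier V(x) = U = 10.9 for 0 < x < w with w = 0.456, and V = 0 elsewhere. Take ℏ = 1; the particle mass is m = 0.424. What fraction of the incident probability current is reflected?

Since E < U the interior solution is evanescent with decay constant κ = √(2m(U − E))/ℏ = 1.433.
κw = 0.6532, sinh(κw) = 0.7007.
Matching ψ, ψ′ at both faces gives T = [1 + U² sinh²(κw) / (4E(U − E))]⁻¹ = 1/1.711 = 0.585.
R = 1 − T = 0.415.

R = 0.415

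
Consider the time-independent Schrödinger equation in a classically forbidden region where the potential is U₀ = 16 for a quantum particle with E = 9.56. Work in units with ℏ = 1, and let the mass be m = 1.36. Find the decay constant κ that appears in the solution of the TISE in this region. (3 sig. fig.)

κ = 4.19

Since E < U₀ the TISE in this region is ψ'' = κ²ψ with κ = √(2m(U₀ − E))/ℏ.
κ = √(2 × 1.36 × 6.44) = 4.185.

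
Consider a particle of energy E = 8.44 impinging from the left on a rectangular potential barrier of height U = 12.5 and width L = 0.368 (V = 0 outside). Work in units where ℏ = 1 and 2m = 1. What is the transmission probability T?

T = 0.571

Since E < U the interior solution is evanescent with decay constant κ = √(2m(U − E))/ℏ = 2.015.
κL = 0.7415, sinh(κL) = 0.8113.
Matching ψ, ψ′ at both faces gives T = [1 + U² sinh²(κL) / (4E(U − E))]⁻¹ = 1/1.750 = 0.571.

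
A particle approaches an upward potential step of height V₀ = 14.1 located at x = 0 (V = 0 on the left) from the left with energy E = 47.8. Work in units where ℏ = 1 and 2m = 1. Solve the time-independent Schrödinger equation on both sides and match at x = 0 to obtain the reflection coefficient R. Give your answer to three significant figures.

R = 0.00760

The wavenumbers are k₁ = √(2mE)/ℏ = 6.914 on the left and k₂ = √(2m(E − V₀))/ℏ = 5.805 on the right.
Continuity of ψ and ψ′ at the step yields the reflection amplitude r = (k₁ − k₂)/(k₁ + k₂) = 0.08716; thus R = |r|² = 0.007597, T = 0.9924.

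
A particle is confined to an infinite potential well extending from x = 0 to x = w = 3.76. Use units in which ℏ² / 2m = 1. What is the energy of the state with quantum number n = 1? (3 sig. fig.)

E = 0.698

Requiring ψ(0) = ψ(w) = 0 quantises k = nπ/w, hence E_n = ℏ²k²/2m = n²π²ℏ²/(2mw²).
E_1 = 1² × π² / (2 × 0.5 × 3.76²) = 0.6981.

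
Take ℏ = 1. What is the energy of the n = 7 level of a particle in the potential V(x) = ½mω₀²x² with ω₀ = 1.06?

The oscillator eigenvalues are E_n = ℏω₀(n + ½), so E_7 = 1.06 × 7.5 = 7.950.

E = 7.95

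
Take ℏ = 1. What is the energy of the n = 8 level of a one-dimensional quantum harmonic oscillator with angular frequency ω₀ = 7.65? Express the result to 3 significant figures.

Using E_n = (n + ½)ℏω₀: E_8 = 8.5 × 7.65 = 65.03.

E = 65.0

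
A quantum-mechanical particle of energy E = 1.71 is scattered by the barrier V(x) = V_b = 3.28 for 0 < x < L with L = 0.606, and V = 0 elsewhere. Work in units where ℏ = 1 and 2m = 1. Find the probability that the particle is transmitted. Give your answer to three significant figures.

T = 0.589

Since E < V_b the interior solution is evanescent with decay constant κ = √(2m(V_b − E))/ℏ = 1.253.
κL = 0.7593, sinh(κL) = 0.8344.
The exact tunnelling result is T⁻¹ = 1 + V_b² sinh²(κL) / [4E(V_b − E)] = 1.698, so T = 0.589.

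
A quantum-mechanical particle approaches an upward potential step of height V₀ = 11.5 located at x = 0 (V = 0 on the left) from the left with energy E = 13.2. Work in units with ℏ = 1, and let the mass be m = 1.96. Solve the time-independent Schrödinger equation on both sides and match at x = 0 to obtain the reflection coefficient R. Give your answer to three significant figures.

The wavenumbers are k₁ = √(2mE)/ℏ = 7.193 on the left and k₂ = √(2m(E − V₀))/ℏ = 2.581 on the right.
Matching ψ and ψ′ at x = 0 gives r = (k₁ − k₂)/(k₁ + k₂), so R = r² = 0.2226 and T = 1 − R = 0.7774.

R = 0.223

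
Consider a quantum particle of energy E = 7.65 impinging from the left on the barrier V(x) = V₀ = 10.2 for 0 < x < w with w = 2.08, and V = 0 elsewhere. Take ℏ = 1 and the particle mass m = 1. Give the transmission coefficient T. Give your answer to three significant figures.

Since E < V₀ the interior solution is evanescent with decay constant κ = √(2m(V₀ − E))/ℏ = 2.258.
κw = 4.697, sinh(κw) = 54.82.
Matching ψ, ψ′ at both faces gives T = [1 + V₀² sinh²(κw) / (4E(V₀ − E))]⁻¹ = 1/4008 = 0.000249.

T = 0.000249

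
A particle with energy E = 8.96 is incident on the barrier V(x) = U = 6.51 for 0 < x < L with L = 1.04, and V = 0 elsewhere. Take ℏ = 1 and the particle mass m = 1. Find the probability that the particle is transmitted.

Above the barrier the interior wavenumber is k₂ = √(2m(E − U))/ℏ = 2.214, giving phase k₂L = 2.302.
T = [1 + U² sin²(k₂L) / (4E(E − U))]⁻¹ = 1/1.267 = 0.789.

T = 0.789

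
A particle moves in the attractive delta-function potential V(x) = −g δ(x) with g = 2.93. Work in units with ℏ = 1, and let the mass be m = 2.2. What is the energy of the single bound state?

For x ≠ 0 the bound state is ψ ∝ e^{−κ|x|}; integrating the TISE across the delta gives the cusp condition 2κ = 2mg/ℏ², so κ = 6.446.
Then E = −ℏ²κ²/(2m) = −mg²/(2ℏ²) = -9.443.

E = -9.44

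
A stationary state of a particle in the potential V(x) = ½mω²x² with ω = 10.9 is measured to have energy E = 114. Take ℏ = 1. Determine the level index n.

E_n = ℏω(n + ½) ⇒ n = E/(ℏω) − ½ = 114/10.9 − 0.5 = 9.959 → n = 10.

n = 10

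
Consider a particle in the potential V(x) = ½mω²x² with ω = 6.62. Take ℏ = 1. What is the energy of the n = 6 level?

Using E_n = (n + ½)ℏω: E_6 = 6.5 × 6.62 = 43.03.

E = 43.0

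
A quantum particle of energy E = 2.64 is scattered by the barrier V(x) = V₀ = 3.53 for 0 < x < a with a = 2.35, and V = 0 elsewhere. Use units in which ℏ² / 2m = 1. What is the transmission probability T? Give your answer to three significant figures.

T = 0.0354

E < V₀: inside the barrier ψ ∝ e^{±κx} with κ = √(2m(V₀ − E))/ℏ = 0.9434.
κa = 2.217, sinh(κa) = 4.535.
The exact tunnelling result is T⁻¹ = 1 + V₀² sinh²(κa) / [4E(V₀ − E)] = 28.27, so T = 0.0354.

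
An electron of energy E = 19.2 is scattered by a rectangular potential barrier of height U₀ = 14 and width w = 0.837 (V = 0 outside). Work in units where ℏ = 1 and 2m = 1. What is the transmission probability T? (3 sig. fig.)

Above the barrier the interior wavenumber is k₂ = √(2m(E − U₀))/ℏ = 2.280, giving phase k₂w = 1.909.
Matching at both interfaces gives T⁻¹ = 1 + U₀² sin²(k₂w) / [4E(E − U₀)] = 1.437, hence T = 0.696.

T = 0.696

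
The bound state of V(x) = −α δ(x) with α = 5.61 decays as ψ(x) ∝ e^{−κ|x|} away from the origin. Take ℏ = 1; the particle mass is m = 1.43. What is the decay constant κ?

Integrate −(ℏ²/2m)ψ'' − αδ(x)ψ = Eψ from −ε to +ε: the ψ'' term gives ψ'(0⁺) − ψ'(0⁻) and the δ term gives −(2mα/ℏ²)ψ(0).
With ψ ∝ e^{−κ|x|} this yields −2κ = −2mα/ℏ², so κ = mα/ℏ² = 8.022.

κ = 8.02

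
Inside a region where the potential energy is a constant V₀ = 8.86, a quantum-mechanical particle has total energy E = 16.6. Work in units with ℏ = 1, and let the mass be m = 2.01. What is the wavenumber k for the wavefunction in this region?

With E > V₀ the solution is oscillatory, ψ ∝ e^{±ikx} with k = √(2m(E − V₀))/ℏ.
k = √(2 × 2.01 × 7.74) = 5.578.

k = 5.58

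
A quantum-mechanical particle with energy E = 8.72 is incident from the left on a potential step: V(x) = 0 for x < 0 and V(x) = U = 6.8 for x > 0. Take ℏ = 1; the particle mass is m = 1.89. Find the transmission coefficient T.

The wavenumbers are k₁ = √(2mE)/ℏ = 5.741 on the left and k₂ = √(2m(E − U))/ℏ = 2.694 on the right.
Matching ψ and ψ′ at x = 0 gives r = (k₁ − k₂)/(k₁ + k₂), so R = r² = 0.1305 and T = 1 − R = 0.8695.

T = 0.869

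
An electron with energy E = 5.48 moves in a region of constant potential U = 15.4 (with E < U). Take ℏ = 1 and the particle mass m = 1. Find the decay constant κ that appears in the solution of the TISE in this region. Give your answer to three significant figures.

κ = 4.45

Since E < U the TISE in this region is ψ'' = κ²ψ with κ = √(2m(U − E))/ℏ.
κ = √(2 × 1 × 9.92) = 4.454.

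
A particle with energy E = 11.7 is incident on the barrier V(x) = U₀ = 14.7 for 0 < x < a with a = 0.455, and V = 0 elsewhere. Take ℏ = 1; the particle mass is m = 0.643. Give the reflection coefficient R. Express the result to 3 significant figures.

R = 0.614

Since E < U₀ the interior solution is evanescent with decay constant κ = √(2m(U₀ − E))/ℏ = 1.964.
κa = 0.8937, sinh(κa) = 1.018.
Matching ψ, ψ′ at both faces gives T = [1 + U₀² sinh²(κa) / (4E(U₀ − E))]⁻¹ = 1/2.593 = 0.386.
R = 1 − T = 0.614.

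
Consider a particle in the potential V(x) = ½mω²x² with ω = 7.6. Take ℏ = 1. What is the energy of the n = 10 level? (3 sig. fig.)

The oscillator eigenvalues are E_n = ℏω(n + ½), so E_10 = 7.6 × 10.5 = 79.80.

E = 79.8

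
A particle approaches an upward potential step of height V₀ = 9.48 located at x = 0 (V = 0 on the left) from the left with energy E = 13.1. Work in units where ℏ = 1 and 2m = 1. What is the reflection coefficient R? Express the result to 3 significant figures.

R = 0.0967

The wavenumbers are k₁ = √(2mE)/ℏ = 3.619 on the left and k₂ = √(2m(E − V₀))/ℏ = 1.903 on the right.
Matching ψ and ψ′ at x = 0 gives r = (k₁ − k₂)/(k₁ + k₂), so R = r² = 0.09665 and T = 1 − R = 0.9033.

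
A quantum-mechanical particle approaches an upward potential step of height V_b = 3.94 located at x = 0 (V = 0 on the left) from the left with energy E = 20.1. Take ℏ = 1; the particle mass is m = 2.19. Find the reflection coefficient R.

R = 0.00297

On each side the TISE gives plane waves with k = √(2m(E − V))/ℏ: k₁ = √(2·2.19·20.1) = 9.383, k₂ = √(2·2.19·16.16) = 8.413.
Continuity of ψ and ψ′ at the step yields the reflection amplitude r = (k₁ − k₂)/(k₁ + k₂) = 0.05449; thus R = |r|² = 0.002969, T = 0.9970.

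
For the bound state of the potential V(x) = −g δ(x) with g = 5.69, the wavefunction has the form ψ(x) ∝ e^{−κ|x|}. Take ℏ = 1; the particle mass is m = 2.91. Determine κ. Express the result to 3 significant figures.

κ = 16.6

Integrate −(ℏ²/2m)ψ'' − gδ(x)ψ = Eψ from −ε to +ε: the ψ'' term gives ψ'(0⁺) − ψ'(0⁻) and the δ term gives −(2mg/ℏ²)ψ(0).
With ψ ∝ e^{−κ|x|} this yields −2κ = −2mg/ℏ², so κ = mg/ℏ² = 16.56.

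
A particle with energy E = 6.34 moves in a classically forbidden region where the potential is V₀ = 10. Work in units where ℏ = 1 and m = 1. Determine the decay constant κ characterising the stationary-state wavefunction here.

κ = 2.71

Since E < V₀ the TISE in this region is ψ'' = κ²ψ with κ = √(2m(V₀ − E))/ℏ.
κ = √(2 × 1 × 3.66) = 2.706.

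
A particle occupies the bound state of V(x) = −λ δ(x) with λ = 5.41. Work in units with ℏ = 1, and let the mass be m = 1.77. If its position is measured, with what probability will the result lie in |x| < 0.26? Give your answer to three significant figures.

The normalised bound state is ψ = √κ e^{−κ|x|} with κ = mλ/ℏ² = 9.576.
P(|x| < d) = ∫_{−d}^{d} κ e^{−2κ|x|} dx = 1 − e^{−2κd} = 1 − e^{−4.979} = 0.9931.

P = 0.993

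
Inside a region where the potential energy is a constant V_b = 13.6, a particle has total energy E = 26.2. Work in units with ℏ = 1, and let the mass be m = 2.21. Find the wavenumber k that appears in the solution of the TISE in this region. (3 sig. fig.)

With E > V_b the solution is oscillatory, ψ ∝ e^{±ikx} with k = √(2m(E − V_b))/ℏ.
k = √(2 × 2.21 × 12.6) = 7.463.

k = 7.46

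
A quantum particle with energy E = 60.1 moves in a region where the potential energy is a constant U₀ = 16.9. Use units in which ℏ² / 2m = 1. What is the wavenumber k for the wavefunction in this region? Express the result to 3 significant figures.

k = 6.57

With E > U₀ the solution is oscillatory, ψ ∝ e^{±ikx} with k = √(2m(E − U₀))/ℏ.
k = √(2 × 0.5 × 43.2) = 6.573.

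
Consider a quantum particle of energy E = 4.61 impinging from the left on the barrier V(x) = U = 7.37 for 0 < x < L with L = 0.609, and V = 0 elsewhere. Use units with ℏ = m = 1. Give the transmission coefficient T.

Since E < U the interior solution is evanescent with decay constant κ = √(2m(U − E))/ℏ = 2.349.
κL = 1.431, sinh(κL) = 1.972.
Matching ψ, ψ′ at both faces gives T = [1 + U² sinh²(κL) / (4E(U − E))]⁻¹ = 1/5.148 = 0.194.

T = 0.194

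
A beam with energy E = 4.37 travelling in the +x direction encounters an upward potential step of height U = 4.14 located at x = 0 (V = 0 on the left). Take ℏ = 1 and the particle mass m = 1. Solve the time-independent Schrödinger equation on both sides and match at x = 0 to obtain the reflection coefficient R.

R = 0.393

The wavenumbers are k₁ = √(2mE)/ℏ = 2.956 on the left and k₂ = √(2m(E − U))/ℏ = 0.6782 on the right.
Continuity of ψ and ψ′ at the step yields the reflection amplitude r = (k₁ − k₂)/(k₁ + k₂) = 0.6268; thus R = |r|² = 0.3929, T = 0.6071.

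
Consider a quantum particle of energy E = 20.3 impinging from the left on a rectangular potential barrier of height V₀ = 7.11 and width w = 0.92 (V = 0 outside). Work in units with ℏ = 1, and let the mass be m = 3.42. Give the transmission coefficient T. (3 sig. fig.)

E > V₀: inside the barrier k₂ = √(2m(E − V₀))/ℏ = 9.498, k₂w = 8.739.
Matching at both interfaces gives T⁻¹ = 1 + V₀² sin²(k₂w) / [4E(E − V₀)] = 1.019, hence T = 0.981.

T = 0.981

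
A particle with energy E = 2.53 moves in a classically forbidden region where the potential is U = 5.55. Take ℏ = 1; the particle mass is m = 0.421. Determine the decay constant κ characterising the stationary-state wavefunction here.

κ = 1.59

Since E < U the TISE in this region is ψ'' = κ²ψ with κ = √(2m(U − E))/ℏ.
κ = √(2 × 0.421 × 3.02) = 1.595.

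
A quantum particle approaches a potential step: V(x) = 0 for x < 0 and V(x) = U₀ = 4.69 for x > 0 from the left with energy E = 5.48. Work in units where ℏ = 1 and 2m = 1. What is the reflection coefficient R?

On each side the TISE gives plane waves with k = √(2m(E − V))/ℏ: k₁ = √(2·½·5.48) = 2.341, k₂ = √(2·½·0.79) = 0.8888.
Continuity of ψ and ψ′ at the step yields the reflection amplitude r = (k₁ − k₂)/(k₁ + k₂) = 0.4496; thus R = |r|² = 0.2021, T = 0.7979.

R = 0.202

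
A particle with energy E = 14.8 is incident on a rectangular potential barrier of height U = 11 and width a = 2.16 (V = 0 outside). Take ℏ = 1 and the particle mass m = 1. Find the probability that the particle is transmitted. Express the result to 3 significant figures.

E > U: inside the barrier k₂ = √(2m(E − U))/ℏ = 2.757, k₂a = 5.955.
Matching at both interfaces gives T⁻¹ = 1 + U² sin²(k₂a) / [4E(E − U)] = 1.056, hence T = 0.947.

T = 0.947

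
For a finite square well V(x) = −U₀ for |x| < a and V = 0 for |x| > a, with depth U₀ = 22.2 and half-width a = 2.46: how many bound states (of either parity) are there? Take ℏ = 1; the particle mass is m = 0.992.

Define the well-strength parameter z₀ = (a/ℏ)√(2mU₀) = 2.46 × √(2·0.992·22.2) = 16.33.
The even/odd transcendental equations gain one root per π/2 in z₀, giving N = 1 + ⌊2z₀/π⌋ = 1 + ⌊10.39⌋ = 11.

N = 11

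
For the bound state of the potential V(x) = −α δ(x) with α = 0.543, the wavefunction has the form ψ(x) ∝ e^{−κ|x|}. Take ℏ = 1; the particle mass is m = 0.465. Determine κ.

κ = 0.252

Integrating the TISE across x = 0 gives the cusp condition ψ'(0⁺) − ψ'(0⁻) = −(2mα/ℏ²)ψ(0).
With ψ ∝ e^{−κ|x|} this yields −2κ = −2mα/ℏ², so κ = mα/ℏ² = 0.2525.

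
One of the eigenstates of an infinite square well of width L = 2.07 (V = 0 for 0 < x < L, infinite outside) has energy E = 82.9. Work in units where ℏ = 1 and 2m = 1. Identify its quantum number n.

From E_n = n²π²ℏ²/(2mL²) invert to n = √(2mL²E)/(πℏ).
n = (2.07/π) × √(2 × 0.5 × 82.9) = 5.999 → n = 6.

n = 6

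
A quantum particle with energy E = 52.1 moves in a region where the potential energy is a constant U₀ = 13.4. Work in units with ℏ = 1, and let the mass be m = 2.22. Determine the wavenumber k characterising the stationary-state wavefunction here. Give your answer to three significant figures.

With E > U₀ the solution is oscillatory, ψ ∝ e^{±ikx} with k = √(2m(E − U₀))/ℏ.
k = √(2 × 2.22 × 38.7) = 13.11.

k = 13.1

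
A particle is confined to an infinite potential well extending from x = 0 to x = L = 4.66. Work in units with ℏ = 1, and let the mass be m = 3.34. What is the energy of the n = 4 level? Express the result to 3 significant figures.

The infinite-well eigenfunctions ψ_n = √(2/L) sin(nπx/L) vanish at both walls, giving E_n = n²π²ℏ²/(2mL²).
E_4 = 4² × π² / (2 × 3.34 × 4.66²) = 1.089.

E = 1.09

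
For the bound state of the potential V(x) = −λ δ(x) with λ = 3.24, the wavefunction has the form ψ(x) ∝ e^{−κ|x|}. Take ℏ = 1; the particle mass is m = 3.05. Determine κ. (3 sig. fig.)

κ = 9.88

Integrate −(ℏ²/2m)ψ'' − λδ(x)ψ = Eψ from −ε to +ε: the ψ'' term gives ψ'(0⁺) − ψ'(0⁻) and the δ term gives −(2mλ/ℏ²)ψ(0).
With ψ ∝ e^{−κ|x|} this yields −2κ = −2mλ/ℏ², so κ = mλ/ℏ² = 9.882.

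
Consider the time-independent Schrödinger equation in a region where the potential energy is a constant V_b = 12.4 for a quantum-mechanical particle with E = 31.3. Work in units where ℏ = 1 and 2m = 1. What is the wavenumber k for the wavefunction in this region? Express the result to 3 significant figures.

With E > V_b the solution is oscillatory, ψ ∝ e^{±ikx} with k = √(2m(E − V_b))/ℏ.
k = √(2 × 0.5 × 18.9) = 4.347.

k = 4.35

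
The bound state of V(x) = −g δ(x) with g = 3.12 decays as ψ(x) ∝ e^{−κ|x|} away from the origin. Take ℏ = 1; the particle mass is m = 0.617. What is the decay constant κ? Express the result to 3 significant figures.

Integrate −(ℏ²/2m)ψ'' − gδ(x)ψ = Eψ from −ε to +ε: the ψ'' term gives ψ'(0⁺) − ψ'(0⁻) and the δ term gives −(2mg/ℏ²)ψ(0).
With ψ ∝ e^{−κ|x|} this yields −2κ = −2mg/ℏ², so κ = mg/ℏ² = 1.925.

κ = 1.93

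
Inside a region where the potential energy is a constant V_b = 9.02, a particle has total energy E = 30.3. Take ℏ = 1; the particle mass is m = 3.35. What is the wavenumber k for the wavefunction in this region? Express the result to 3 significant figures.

With E > V_b the solution is oscillatory, ψ ∝ e^{±ikx} with k = √(2m(E − V_b))/ℏ.
k = √(2 × 3.35 × 21.28) = 11.94.

k = 11.9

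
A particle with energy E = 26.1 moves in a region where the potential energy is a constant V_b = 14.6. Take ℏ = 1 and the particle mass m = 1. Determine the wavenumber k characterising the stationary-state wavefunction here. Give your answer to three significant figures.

k = 4.80

With E > V_b the solution is oscillatory, ψ ∝ e^{±ikx} with k = √(2m(E − V_b))/ℏ.
k = √(2 × 1 × 11.5) = 4.796.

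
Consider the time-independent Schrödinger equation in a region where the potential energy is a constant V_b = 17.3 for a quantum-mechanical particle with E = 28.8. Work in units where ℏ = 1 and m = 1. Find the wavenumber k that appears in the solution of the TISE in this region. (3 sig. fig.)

k = 4.80

With E > V_b the solution is oscillatory, ψ ∝ e^{±ikx} with k = √(2m(E − V_b))/ℏ.
k = √(2 × 1 × 11.5) = 4.796.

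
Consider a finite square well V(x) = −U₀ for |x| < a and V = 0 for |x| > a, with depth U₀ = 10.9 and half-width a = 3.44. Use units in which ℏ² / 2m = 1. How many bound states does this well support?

N = 8

Define the well-strength parameter z₀ = (a/ℏ)√(2mU₀) = 3.44 × √(2·0.5·10.9) = 11.36.
The even/odd transcendental equations gain one root per π/2 in z₀, giving N = 1 + ⌊2z₀/π⌋ = 1 + ⌊7.230⌋ = 8.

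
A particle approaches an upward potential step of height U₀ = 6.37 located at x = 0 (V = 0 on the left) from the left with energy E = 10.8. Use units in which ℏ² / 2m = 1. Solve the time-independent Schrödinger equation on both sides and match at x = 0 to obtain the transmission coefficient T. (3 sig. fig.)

T = 0.952

On each side the TISE gives plane waves with k = √(2m(E − V))/ℏ: k₁ = √(2·½·10.8) = 3.286, k₂ = √(2·½·4.43) = 2.105.
Matching ψ and ψ′ at x = 0 gives r = (k₁ − k₂)/(k₁ + k₂), so R = r² = 0.04804 and T = 1 − R = 0.9520.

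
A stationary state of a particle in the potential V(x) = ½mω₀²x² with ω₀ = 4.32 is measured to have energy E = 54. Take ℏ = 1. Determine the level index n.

n = 12

E_n = ℏω₀(n + ½) ⇒ n = E/(ℏω₀) − ½ = 54/4.32 − 0.5 = 12.000 → n = 12.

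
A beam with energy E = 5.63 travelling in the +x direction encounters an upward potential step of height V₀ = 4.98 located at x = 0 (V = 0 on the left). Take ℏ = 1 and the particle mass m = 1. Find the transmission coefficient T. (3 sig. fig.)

T = 0.757

On each side the TISE gives plane waves with k = √(2m(E − V))/ℏ: k₁ = √(2·1·5.63) = 3.356, k₂ = √(2·1·0.65) = 1.140.
Continuity of ψ and ψ′ at the step yields the reflection amplitude r = (k₁ − k₂)/(k₁ + k₂) = 0.4928; thus R = |r|² = 0.2428, T = 0.7572.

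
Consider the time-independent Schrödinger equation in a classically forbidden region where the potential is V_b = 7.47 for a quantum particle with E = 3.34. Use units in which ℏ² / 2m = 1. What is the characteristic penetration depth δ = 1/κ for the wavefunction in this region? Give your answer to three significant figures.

δ = 0.492

Since E < V_b the TISE in this region is ψ'' = κ²ψ with κ = √(2m(V_b − E))/ℏ.
κ = √(2 × 0.5 × 4.13) = 2.032. The penetration depth is δ = 1/κ = 0.492.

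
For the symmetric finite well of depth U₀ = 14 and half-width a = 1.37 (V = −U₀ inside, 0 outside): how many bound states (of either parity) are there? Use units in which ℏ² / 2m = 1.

The dimensionless depth is z₀ = a√(2mU₀)/ℏ = 1.37 × √(14.00) = 5.126.
A new bound state (alternating even/odd) appears each time z₀ passes a multiple of π/2, so N = ⌊2z₀/π⌋ + 1 = ⌊3.263⌋ + 1 = 4.

N = 4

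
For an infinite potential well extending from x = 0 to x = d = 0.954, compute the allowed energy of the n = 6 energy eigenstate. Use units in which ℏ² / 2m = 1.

E = 390

Requiring ψ(0) = ψ(d) = 0 quantises k = nπ/d, hence E_n = ℏ²k²/2m = n²π²ℏ²/(2md²).
E_6 = 6² × π² / (2 × 0.5 × 0.954²) = 390.4.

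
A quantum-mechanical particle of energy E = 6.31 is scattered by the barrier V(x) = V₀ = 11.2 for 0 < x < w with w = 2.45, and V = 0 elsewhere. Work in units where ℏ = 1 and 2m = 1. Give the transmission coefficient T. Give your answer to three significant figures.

Since E < V₀ the interior solution is evanescent with decay constant κ = √(2m(V₀ − E))/ℏ = 2.211.
κw = 5.418, sinh(κw) = 112.7.
Matching ψ, ψ′ at both faces gives T = [1 + V₀² sinh²(κw) / (4E(V₀ − E))]⁻¹ = 1/12910 = 0.0000775.

T = 0.0000775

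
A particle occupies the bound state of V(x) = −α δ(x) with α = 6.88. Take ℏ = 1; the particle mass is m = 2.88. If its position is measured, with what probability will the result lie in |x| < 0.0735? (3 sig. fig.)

The normalised bound state is ψ = √κ e^{−κ|x|} with κ = mα/ℏ² = 19.81.
P(|x| < d) = ∫_{−d}^{d} κ e^{−2κ|x|} dx = 1 − e^{−2κd} = 1 − e^{−2.913} = 0.9457.

P = 0.946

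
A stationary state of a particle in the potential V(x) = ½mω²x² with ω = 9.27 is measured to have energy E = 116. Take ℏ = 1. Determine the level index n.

n = 12

Invert E_n = (n + ½)ℏω: n = E/ℏω − ½ = 12.013, so n = 12.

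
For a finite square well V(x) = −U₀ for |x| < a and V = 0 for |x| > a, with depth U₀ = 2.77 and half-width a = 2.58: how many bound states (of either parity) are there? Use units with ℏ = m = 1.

Define the well-strength parameter z₀ = (a/ℏ)√(2mU₀) = 2.58 × √(2·1·2.77) = 6.073.
The even/odd transcendental equations gain one root per π/2 in z₀, giving N = 1 + ⌊2z₀/π⌋ = 1 + ⌊3.866⌋ = 4.

N = 4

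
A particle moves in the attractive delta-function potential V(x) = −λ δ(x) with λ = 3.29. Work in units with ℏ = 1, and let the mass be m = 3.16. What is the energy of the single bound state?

E = -17.1

The bound state is ψ(x) = √κ e^{−κ|x|}. The derivative jump ψ'(0⁺) − ψ'(0⁻) = −(2mλ/ℏ²)ψ(0) fixes κ = mλ/ℏ² = 10.40.
Then E = −ℏ²κ²/(2m) = −mλ²/(2ℏ²) = -17.10.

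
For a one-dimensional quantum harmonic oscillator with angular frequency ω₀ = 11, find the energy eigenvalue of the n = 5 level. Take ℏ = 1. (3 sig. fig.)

The oscillator eigenvalues are E_n = ℏω₀(n + ½), so E_5 = 11 × 5.5 = 60.50.

E = 60.5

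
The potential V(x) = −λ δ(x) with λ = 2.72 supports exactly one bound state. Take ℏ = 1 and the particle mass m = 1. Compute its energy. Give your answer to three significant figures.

E = -3.70

For x ≠ 0 the bound state is ψ ∝ e^{−κ|x|}; integrating the TISE across the delta gives the cusp condition 2κ = 2mλ/ℏ², so κ = 2.720.
Then E = −ℏ²κ²/(2m) = −mλ²/(2ℏ²) = -3.699.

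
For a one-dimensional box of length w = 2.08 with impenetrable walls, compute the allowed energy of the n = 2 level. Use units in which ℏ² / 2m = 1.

The infinite-well eigenfunctions ψ_n = √(2/w) sin(nπx/w) vanish at both walls, giving E_n = n²π²ℏ²/(2mw²).
E_2 = 2² × π² / (2 × 0.5 × 2.08²) = 9.125.

E = 9.13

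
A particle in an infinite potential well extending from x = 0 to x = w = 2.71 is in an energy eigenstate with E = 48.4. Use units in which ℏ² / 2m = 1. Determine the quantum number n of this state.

From E_n = n²π²ℏ²/(2mw²) invert to n = √(2mw²E)/(πℏ).
n = (2.71/π) × √(2 × 0.5 × 48.4) = 6.001 → n = 6.

n = 6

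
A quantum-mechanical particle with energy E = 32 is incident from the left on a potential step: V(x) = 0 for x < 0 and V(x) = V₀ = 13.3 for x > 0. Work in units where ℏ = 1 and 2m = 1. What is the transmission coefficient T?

On each side the TISE gives plane waves with k = √(2m(E − V))/ℏ: k₁ = √(2·½·32) = 5.657, k₂ = √(2·½·18.7) = 4.324.
Matching ψ and ψ′ at x = 0 gives r = (k₁ − k₂)/(k₁ + k₂), so R = r² = 0.01782 and T = 1 − R = 0.9822.

T = 0.982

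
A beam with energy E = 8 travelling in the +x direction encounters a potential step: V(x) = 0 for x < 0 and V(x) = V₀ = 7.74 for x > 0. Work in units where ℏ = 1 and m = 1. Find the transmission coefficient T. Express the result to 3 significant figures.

T = 0.518

The wavenumbers are k₁ = √(2mE)/ℏ = 4.000 on the left and k₂ = √(2m(E − V₀))/ℏ = 0.7211 on the right.
Matching ψ and ψ′ at x = 0 gives r = (k₁ − k₂)/(k₁ + k₂), so R = r² = 0.4824 and T = 1 − R = 0.5176.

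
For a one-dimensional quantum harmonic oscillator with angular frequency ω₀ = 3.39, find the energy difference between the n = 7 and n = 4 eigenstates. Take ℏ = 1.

E_n = ℏω₀(n + ½), so ΔE = (7 − 4) ℏω₀ = 3 × 3.39 = 10.17.

ΔE = 10.2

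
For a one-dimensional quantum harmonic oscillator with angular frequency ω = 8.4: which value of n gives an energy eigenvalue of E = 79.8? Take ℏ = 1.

Invert E_n = (n + ½)ℏω: n = E/ℏω − ½ = 9.000, so n = 9.

n = 9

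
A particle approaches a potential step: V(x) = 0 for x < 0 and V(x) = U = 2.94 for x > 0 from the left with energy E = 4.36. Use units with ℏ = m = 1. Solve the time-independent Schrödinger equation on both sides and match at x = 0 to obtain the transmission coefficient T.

T = 0.925

The wavenumbers are k₁ = √(2mE)/ℏ = 2.953 on the left and k₂ = √(2m(E − U))/ℏ = 1.685 on the right.
Matching ψ and ψ′ at x = 0 gives r = (k₁ − k₂)/(k₁ + k₂), so R = r² = 0.07471 and T = 1 − R = 0.9253.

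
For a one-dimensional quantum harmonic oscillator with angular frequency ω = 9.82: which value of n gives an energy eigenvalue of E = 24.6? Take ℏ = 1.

n = 2

Invert E_n = (n + ½)ℏω: n = E/ℏω − ½ = 2.005, so n = 2.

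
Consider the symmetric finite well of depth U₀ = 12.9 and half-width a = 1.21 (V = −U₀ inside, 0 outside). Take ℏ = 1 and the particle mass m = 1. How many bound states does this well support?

Define the well-strength parameter z₀ = (a/ℏ)√(2mU₀) = 1.21 × √(2·1·12.9) = 6.146.
The even/odd transcendental equations gain one root per π/2 in z₀, giving N = 1 + ⌊2z₀/π⌋ = 1 + ⌊3.913⌋ = 4.

N = 4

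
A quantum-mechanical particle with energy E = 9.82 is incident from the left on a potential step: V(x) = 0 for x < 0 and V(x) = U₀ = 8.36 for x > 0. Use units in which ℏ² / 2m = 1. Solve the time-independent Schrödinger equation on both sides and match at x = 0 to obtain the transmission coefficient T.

T = 0.803

On each side the TISE gives plane waves with k = √(2m(E − V))/ℏ: k₁ = √(2·½·9.82) = 3.134, k₂ = √(2·½·1.46) = 1.208.
Matching ψ and ψ′ at x = 0 gives r = (k₁ − k₂)/(k₁ + k₂), so R = r² = 0.1966 and T = 1 − R = 0.8034.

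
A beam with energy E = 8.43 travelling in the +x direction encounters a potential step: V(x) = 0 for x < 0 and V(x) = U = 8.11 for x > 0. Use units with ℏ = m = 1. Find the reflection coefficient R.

R = 0.454

On each side the TISE gives plane waves with k = √(2m(E − V))/ℏ: k₁ = √(2·1·8.43) = 4.106, k₂ = √(2·1·0.32) = 0.8000.
Matching ψ and ψ′ at x = 0 gives r = (k₁ − k₂)/(k₁ + k₂), so R = r² = 0.4541 and T = 1 − R = 0.5459.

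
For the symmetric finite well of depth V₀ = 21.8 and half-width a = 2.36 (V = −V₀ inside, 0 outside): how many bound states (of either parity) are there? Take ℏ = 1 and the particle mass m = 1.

The dimensionless depth is z₀ = a√(2mV₀)/ℏ = 2.36 × √(43.60) = 15.58.
The even/odd transcendental equations gain one root per π/2 in z₀, giving N = 1 + ⌊2z₀/π⌋ = 1 + ⌊9.921⌋ = 10.

N = 10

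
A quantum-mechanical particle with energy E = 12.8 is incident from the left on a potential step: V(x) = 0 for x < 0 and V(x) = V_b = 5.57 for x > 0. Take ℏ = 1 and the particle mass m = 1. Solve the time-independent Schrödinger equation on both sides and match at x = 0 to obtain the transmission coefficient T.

On each side the TISE gives plane waves with k = √(2m(E − V))/ℏ: k₁ = √(2·1·12.8) = 5.060, k₂ = √(2·1·7.23) = 3.803.
Matching ψ and ψ′ at x = 0 gives r = (k₁ − k₂)/(k₁ + k₂), so R = r² = 0.02012 and T = 1 − R = 0.9799.

T = 0.980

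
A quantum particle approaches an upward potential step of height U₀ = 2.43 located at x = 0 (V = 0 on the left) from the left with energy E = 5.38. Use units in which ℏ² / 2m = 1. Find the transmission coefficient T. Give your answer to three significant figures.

The wavenumbers are k₁ = √(2mE)/ℏ = 2.319 on the left and k₂ = √(2m(E − U₀))/ℏ = 1.718 on the right.
Continuity of ψ and ψ′ at the step yields the reflection amplitude r = (k₁ − k₂)/(k₁ + k₂) = 0.1491; thus R = |r|² = 0.02223, T = 0.9778.

T = 0.978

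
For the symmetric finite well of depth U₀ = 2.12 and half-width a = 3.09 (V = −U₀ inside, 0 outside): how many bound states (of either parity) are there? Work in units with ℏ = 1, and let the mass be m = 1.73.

Define the well-strength parameter z₀ = (a/ℏ)√(2mU₀) = 3.09 × √(2·1.73·2.12) = 8.369.
The even/odd transcendental equations gain one root per π/2 in z₀, giving N = 1 + ⌊2z₀/π⌋ = 1 + ⌊5.328⌋ = 6.

N = 6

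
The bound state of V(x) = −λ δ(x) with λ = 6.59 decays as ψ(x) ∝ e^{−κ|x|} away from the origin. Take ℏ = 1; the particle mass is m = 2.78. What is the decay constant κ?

κ = 18.3

Integrate −(ℏ²/2m)ψ'' − λδ(x)ψ = Eψ from −ε to +ε: the ψ'' term gives ψ'(0⁺) − ψ'(0⁻) and the δ term gives −(2mλ/ℏ²)ψ(0).
With ψ ∝ e^{−κ|x|} this yields −2κ = −2mλ/ℏ², so κ = mλ/ℏ² = 18.32.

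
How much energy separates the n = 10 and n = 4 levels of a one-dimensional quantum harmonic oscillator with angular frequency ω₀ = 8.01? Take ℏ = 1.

ΔE = 48.1

E_n = ℏω₀(n + ½), so ΔE = (10 − 4) ℏω₀ = 6 × 8.01 = 48.06.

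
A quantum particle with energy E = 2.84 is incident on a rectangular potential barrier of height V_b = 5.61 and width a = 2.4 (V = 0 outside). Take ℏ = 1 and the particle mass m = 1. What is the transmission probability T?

T = 0.0000496

Since E < V_b the interior solution is evanescent with decay constant κ = √(2m(V_b − E))/ℏ = 2.354.
κa = 5.649, sinh(κa) = 142.0.
Matching ψ, ψ′ at both faces gives T = [1 + V_b² sinh²(κa) / (4E(V_b − E))]⁻¹ = 1/20170 = 0.0000496.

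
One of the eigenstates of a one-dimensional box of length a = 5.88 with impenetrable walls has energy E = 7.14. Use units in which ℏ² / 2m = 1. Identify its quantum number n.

For an infinite well E_n = n²π²ℏ²/(2ma²), so n = (a/πℏ)√(2mE).
n = (5.88/π) × √(2 × 0.5 × 7.14) = 5.001 → n = 5.

n = 5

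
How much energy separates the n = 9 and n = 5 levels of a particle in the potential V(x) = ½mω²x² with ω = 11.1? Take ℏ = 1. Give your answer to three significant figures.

ΔE = 44.4

E_n = ℏω(n + ½), so ΔE = (9 − 5) ℏω = 4 × 11.1 = 44.40.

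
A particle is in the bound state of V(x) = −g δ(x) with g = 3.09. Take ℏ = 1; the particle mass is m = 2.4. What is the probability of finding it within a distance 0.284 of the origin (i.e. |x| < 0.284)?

The normalised bound state is ψ = √κ e^{−κ|x|} with κ = mg/ℏ² = 7.416.
P(|x| < d) = ∫_{−d}^{d} κ e^{−2κ|x|} dx = 1 − e^{−2κd} = 1 − e^{−4.212} = 0.9852.

P = 0.985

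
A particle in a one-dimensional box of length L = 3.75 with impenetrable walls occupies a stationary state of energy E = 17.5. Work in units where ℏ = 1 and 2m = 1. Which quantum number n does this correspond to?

For an infinite well E_n = n²π²ℏ²/(2mL²), so n = (L/πℏ)√(2mE).
n = (3.75/π) × √(2 × 0.5 × 17.5) = 4.993 → n = 5.

n = 5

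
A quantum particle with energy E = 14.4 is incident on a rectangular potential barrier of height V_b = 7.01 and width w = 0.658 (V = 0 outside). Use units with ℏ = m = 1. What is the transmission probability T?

T = 0.963

Above the barrier the interior wavenumber is k₂ = √(2m(E − V_b))/ℏ = 3.844, giving phase k₂w = 2.530.
Matching at both interfaces gives T⁻¹ = 1 + V_b² sin²(k₂w) / [4E(E − V_b)] = 1.038, hence T = 0.963.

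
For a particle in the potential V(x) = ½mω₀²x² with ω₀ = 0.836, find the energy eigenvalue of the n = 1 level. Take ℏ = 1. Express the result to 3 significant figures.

E = 1.25

The oscillator eigenvalues are E_n = ℏω₀(n + ½), so E_1 = 0.836 × 1.5 = 1.254.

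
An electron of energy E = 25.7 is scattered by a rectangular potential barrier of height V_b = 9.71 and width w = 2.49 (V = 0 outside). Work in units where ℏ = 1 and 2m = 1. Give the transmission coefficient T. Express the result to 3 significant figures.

Above the barrier the interior wavenumber is k₂ = √(2m(E − V_b))/ℏ = 3.999, giving phase k₂w = 9.957.
Matching at both interfaces gives T⁻¹ = 1 + V_b² sin²(k₂w) / [4E(E − V_b)] = 1.015, hence T = 0.985.

T = 0.985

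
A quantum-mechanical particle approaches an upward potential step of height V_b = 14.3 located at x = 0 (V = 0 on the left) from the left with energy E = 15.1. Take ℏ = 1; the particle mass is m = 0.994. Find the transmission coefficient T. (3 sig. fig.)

T = 0.608

The wavenumbers are k₁ = √(2mE)/ℏ = 5.479 on the left and k₂ = √(2m(E − V_b))/ℏ = 1.261 on the right.
Continuity of ψ and ψ′ at the step yields the reflection amplitude r = (k₁ − k₂)/(k₁ + k₂) = 0.6258; thus R = |r|² = 0.3916, T = 0.6084.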